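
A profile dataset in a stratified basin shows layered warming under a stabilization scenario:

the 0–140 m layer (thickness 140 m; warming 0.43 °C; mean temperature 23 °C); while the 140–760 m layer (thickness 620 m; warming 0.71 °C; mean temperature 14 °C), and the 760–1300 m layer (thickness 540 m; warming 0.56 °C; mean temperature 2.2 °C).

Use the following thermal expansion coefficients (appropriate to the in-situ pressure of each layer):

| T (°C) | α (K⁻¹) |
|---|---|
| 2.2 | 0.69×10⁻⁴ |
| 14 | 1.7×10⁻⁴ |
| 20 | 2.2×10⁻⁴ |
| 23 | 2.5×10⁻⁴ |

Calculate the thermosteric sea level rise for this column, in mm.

about 111 mm

Layer 1 at 23 °C → α = 2.5×10⁻⁴ K⁻¹
Layer 2 at 14 °C → α = 1.7×10⁻⁴ K⁻¹
Layer 3 at 2.2 °C → α = 0.69×10⁻⁴ K⁻¹
Layer 1: 140 × 0.43 × 2.5×10⁻⁴ = 0.01505 m
Layer 2: 0.71 × 1.7×10⁻⁴ × 620 = 0.074834 m
760–1300 m: 0.69×10⁻⁴ × 540 × 0.56 = 0.0208656 m
Δh = 0.01505 + 0.074834 + 0.0208656 = 0.1107496 m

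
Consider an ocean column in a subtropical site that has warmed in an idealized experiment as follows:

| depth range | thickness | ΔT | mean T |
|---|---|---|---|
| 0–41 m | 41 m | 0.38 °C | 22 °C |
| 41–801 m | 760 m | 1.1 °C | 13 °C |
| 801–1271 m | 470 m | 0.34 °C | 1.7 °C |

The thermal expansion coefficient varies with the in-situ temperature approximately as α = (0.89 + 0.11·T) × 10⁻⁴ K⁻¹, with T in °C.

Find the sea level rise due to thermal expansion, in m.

0.22 m

Layer 1: α = (0.89 + 0.11×22)×10⁻⁴ = 3.31×10⁻⁴ K⁻¹
Layer 2: α = (0.89 + 0.11×13)×10⁻⁴ = 2.32×10⁻⁴ K⁻¹
Layer 3: α = (0.89 + 0.11×1.7)×10⁻⁴ = 1.077×10⁻⁴ K⁻¹
3.31×10⁻⁴ × 41 × 0.38 = 0.00515698 m
41–801 m: 2.32×10⁻⁴ × 760 × 1.1 = 0.193952 m
470 × 0.34 × 1.077×10⁻⁴ = 0.01721046 m
Δh = 0.00515698 + 0.193952 + 0.01721046 = 0.21631944 m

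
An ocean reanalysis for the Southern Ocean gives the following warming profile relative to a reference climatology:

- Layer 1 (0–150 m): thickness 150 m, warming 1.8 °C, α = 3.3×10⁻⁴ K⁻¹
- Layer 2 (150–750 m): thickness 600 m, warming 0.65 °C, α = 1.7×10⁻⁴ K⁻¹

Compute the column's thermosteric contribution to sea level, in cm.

3.3×10⁻⁴ × 150 × 1.8 = 0.08910 m
150–750 m: 0.65 × 600 × 1.7×10⁻⁴ = 0.06630 m
Δh = 0.08910 + 0.06630 = 0.15540 m ≈ 15.5 cm

15.5 cm of thermosteric rise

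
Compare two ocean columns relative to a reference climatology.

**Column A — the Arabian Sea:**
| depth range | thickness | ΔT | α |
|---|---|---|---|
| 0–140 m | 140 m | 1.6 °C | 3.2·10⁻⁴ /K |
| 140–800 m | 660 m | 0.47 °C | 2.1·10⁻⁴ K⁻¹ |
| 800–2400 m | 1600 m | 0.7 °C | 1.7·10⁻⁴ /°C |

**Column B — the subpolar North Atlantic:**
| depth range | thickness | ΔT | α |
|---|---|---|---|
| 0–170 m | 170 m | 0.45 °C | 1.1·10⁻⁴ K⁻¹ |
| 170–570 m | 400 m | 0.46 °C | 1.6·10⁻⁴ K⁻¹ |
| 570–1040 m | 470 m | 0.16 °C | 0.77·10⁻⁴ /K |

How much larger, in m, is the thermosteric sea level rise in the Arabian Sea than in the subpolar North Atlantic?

A Layer 1: 1.6 × 3.2×10⁻⁴ × 140 = 0.07168 m
A 140–800 m: 0.47 × 660 × 2.1×10⁻⁴ = 0.065142 m
A 800–2400 m: 1.7×10⁻⁴ × 1600 × 0.7 = 0.19040 m
A total: 0.327222 m
B 0–170 m: 1.1×10⁻⁴ × 170 × 0.45 = 0.008415 m
B 170–570 m: 400 × 0.46 × 1.6×10⁻⁴ = 0.02944 m
B Layer 3: 470 × 0.77×10⁻⁴ × 0.16 = 0.0057904 m
B total: 0.0436454 m
Difference: 0.327222 − 0.0436454 = 0.2835766 m

0.28 m larger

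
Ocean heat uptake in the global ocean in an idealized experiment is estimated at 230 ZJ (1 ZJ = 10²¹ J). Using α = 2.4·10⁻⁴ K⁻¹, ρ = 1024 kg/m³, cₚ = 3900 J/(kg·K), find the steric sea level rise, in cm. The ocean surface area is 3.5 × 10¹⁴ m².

Per unit area: Q = 230×10²¹ / (3.5×10¹⁴) ≈ 6.571×10⁸ J/m²
Δh = αQ/(ρcₚ) = 2.4×10⁻⁴ × 6.571×10⁸ / (1024 × 3900) ≈ 0.039489 m

Δh ≈ 3.95 cm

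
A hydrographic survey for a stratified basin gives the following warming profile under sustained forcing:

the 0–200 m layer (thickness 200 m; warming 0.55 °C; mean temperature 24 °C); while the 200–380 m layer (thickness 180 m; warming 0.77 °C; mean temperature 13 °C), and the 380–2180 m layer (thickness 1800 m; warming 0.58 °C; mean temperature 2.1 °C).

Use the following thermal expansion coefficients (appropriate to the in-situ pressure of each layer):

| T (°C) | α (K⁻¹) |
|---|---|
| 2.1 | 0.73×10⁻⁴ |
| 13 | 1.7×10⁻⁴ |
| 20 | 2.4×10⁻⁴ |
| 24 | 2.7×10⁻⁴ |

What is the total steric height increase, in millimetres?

Layer 1 at 24 °C → α = 2.7×10⁻⁴ K⁻¹
Layer 2 at 13 °C → α = 1.7×10⁻⁴ K⁻¹
Layer 3 at 2.1 °C → α = 0.73×10⁻⁴ K⁻¹
Layer 1: 200 × 2.7×10⁻⁴ × 0.55 = 0.02970 m
180 × 1.7×10⁻⁴ × 0.77 = 0.023562 m
380–2180 m: 0.58 × 1800 × 0.73×10⁻⁴ = 0.076212 m
Δh = 0.02970 + 0.023562 + 0.076212 = 0.129474 m

129 mm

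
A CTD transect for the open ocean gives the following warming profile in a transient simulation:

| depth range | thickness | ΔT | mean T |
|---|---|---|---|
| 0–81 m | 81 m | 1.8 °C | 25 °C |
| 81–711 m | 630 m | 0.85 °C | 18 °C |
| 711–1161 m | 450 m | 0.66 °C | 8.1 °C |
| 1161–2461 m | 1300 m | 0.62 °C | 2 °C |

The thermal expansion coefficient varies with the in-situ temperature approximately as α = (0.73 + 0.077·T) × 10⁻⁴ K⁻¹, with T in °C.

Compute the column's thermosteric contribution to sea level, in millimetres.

263 mm of thermosteric rise

Layer 1: α = (0.73 + 0.077×25)×10⁻⁴ = 2.655×10⁻⁴ K⁻¹
Layer 2: α = (0.73 + 0.077×18)×10⁻⁴ = 2.116×10⁻⁴ K⁻¹
Layer 3: α = (0.73 + 0.077×8.1)×10⁻⁴ = 1.3537×10⁻⁴ K⁻¹
Layer 4: α = (0.73 + 0.077×2)×10⁻⁴ = 0.884×10⁻⁴ K⁻¹
2.655×10⁻⁴ × 81 × 1.8 = 0.0387099 m
81–711 m: 0.85 × 2.116×10⁻⁴ × 630 = 0.1133118 m
450 × 0.66 × 1.3537×10⁻⁴ = 0.04020489 m
1161–2461 m: 1300 × 0.62 × 0.884×10⁻⁴ = 0.0712504 m
Δh = 0.0387099 + 0.1133118 + 0.04020489 + 0.0712504 = 0.26347699 m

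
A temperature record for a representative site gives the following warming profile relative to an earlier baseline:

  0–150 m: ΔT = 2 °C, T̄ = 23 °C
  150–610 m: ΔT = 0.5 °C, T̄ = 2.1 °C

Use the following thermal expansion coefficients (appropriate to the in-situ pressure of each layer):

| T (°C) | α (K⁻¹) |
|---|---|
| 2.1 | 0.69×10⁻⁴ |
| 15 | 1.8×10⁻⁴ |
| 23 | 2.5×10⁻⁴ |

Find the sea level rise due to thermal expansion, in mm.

Layer 1 at 23 °C → α = 2.5×10⁻⁴ K⁻¹
Layer 2 at 2.1 °C → α = 0.69×10⁻⁴ K⁻¹
2.5×10⁻⁴ × 150 × 2 = 0.07500 m
150–610 m: 460 × 0.5 × 0.69×10⁻⁴ = 0.01587 m
Δh = 0.07500 + 0.01587 = 0.09087 m ≈ 91 mm

about 91 mm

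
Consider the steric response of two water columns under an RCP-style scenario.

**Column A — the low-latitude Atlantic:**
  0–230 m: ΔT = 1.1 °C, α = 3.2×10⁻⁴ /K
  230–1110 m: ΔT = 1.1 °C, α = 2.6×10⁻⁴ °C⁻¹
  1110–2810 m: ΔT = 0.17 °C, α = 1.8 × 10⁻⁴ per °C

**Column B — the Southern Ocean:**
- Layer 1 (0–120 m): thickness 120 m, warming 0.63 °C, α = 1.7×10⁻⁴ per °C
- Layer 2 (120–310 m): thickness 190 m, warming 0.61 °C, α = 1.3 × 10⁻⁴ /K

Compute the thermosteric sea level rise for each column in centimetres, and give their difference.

A 1.1 × 3.2×10⁻⁴ × 230 = 0.08096 m
A 2.6×10⁻⁴ × 880 × 1.1 = 0.25168 m
A Layer 3: 0.17 × 1700 × 1.8×10⁻⁴ = 0.05202 m
A total: 0.38466 m
B 1.7×10⁻⁴ × 120 × 0.63 = 0.012852 m
B Layer 2: 190 × 0.61 × 1.3×10⁻⁴ = 0.015067 m
B total: 0.027919 m
Difference: 0.38466 − 0.027919 = 0.356741 m

A: 38 cm; B: 2.8 cm; difference 36 cm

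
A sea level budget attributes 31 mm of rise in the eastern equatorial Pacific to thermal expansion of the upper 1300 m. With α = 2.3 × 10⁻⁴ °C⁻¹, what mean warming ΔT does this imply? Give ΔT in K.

ΔT ≈ 0.104 K

ΔT = Δh/(αH) = 0.031 / (2.3×10⁻⁴ × 1300) ≈ 0.1037 K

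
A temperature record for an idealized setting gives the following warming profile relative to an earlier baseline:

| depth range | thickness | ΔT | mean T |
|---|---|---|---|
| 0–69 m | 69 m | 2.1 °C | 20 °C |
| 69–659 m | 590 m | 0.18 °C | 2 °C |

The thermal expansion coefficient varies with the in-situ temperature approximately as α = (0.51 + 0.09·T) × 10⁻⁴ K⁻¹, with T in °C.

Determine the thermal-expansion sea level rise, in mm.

Δh ≈ 40.8 mm

Layer 1: α = (0.51 + 0.09×20)×10⁻⁴ = 2.31×10⁻⁴ K⁻¹
Layer 2: α = (0.51 + 0.09×2)×10⁻⁴ = 0.69×10⁻⁴ K⁻¹
Layer 1: 69 × 2.1 × 2.31×10⁻⁴ = 0.0334719 m
69–659 m: 0.69×10⁻⁴ × 590 × 0.18 = 0.0073278 m
Δh = 0.0334719 + 0.0073278 = 0.0407997 m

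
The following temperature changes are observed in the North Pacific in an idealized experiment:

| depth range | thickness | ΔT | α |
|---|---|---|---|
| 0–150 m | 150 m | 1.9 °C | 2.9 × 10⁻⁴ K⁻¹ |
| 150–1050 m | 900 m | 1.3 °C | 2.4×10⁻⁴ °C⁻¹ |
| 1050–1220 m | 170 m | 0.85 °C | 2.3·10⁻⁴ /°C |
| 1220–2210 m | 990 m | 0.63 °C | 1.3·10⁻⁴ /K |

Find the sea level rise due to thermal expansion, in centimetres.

0–150 m: 150 × 1.9 × 2.9×10⁻⁴ = 0.08265 m
1.3 × 900 × 2.4×10⁻⁴ = 0.28080 m
Layer 3: 170 × 2.3×10⁻⁴ × 0.85 = 0.033235 m
1220–2210 m: 0.63 × 1.3×10⁻⁴ × 990 = 0.081081 m
Δh = 0.08265 + 0.28080 + 0.033235 + 0.081081 = 0.477766 m

Δh = 48 cm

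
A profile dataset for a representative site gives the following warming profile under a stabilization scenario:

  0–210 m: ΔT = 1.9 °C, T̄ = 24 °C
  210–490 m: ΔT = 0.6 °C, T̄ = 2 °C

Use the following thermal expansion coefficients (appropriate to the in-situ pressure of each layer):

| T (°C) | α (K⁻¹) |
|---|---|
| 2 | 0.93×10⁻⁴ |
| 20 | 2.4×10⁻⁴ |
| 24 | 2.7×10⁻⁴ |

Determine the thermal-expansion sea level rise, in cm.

Layer 1 at 24 °C → α = 2.7×10⁻⁴ K⁻¹
Layer 2 at 2 °C → α = 0.93×10⁻⁴ K⁻¹
2.7×10⁻⁴ × 1.9 × 210 = 0.10773 m
210–490 m: 0.93×10⁻⁴ × 0.6 × 280 = 0.015624 m
Δh = 0.10773 + 0.015624 = 0.123354 m ≈ 12.3 cm

12.3 cm of thermosteric rise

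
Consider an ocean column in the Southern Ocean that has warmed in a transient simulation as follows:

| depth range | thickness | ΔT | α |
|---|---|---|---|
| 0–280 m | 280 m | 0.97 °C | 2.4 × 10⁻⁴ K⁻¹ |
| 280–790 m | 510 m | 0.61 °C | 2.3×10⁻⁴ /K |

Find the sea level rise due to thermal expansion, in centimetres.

0.97 × 280 × 2.4×10⁻⁴ = 0.065184 m
280–790 m: 2.3×10⁻⁴ × 510 × 0.61 = 0.071553 m
Δh = 0.065184 + 0.071553 = 0.136737 m

about 13.7 cm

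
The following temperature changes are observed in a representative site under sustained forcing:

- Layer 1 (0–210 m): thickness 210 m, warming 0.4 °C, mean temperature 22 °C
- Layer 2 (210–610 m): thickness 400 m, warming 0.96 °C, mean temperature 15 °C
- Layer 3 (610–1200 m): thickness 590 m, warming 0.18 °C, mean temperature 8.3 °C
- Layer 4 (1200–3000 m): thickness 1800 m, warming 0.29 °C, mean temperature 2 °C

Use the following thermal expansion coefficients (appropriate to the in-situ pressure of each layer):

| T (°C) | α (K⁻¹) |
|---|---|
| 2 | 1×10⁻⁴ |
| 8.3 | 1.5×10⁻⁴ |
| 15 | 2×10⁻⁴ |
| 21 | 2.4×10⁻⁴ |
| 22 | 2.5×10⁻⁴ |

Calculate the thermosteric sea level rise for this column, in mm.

Layer 1 at 22 °C → α = 2.5×10⁻⁴ K⁻¹
Layer 2 at 15 °C → α = 2×10⁻⁴ K⁻¹
Layer 3 at 8.3 °C → α = 1.5×10⁻⁴ K⁻¹
Layer 4 at 2 °C → α = 1×10⁻⁴ K⁻¹
0–210 m: 0.4 × 210 × 2.5×10⁻⁴ = 0.02100 m
210–610 m: 400 × 0.96 × 2×10⁻⁴ = 0.07680 m
610–1200 m: 590 × 1.5×10⁻⁴ × 0.18 = 0.01593 m
1200–3000 m: 0.29 × 1×10⁻⁴ × 1800 = 0.05220 m
Δh = 0.02100 + 0.07680 + 0.01593 + 0.05220 = 0.16593 m ≈ 170 mm

Δh ≈ 170 mm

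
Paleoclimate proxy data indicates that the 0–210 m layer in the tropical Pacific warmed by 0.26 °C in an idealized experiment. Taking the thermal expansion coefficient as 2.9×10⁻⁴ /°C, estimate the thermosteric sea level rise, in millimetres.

15.8 mm of thermosteric rise

Δh = αΔT·H = 2.9×10⁻⁴ × 0.26 × 210 = 0.015834 m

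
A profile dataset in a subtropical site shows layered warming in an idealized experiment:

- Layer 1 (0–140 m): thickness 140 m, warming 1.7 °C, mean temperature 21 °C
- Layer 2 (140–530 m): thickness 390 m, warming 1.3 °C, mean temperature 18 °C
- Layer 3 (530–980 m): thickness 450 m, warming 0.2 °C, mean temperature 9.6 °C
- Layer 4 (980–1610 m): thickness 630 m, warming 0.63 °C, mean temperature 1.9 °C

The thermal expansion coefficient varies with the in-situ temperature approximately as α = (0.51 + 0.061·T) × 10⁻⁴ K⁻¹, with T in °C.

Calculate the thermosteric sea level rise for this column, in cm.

about 15.9 cm

Layer 1: α = (0.51 + 0.061×21)×10⁻⁴ = 1.791×10⁻⁴ K⁻¹
Layer 2: α = (0.51 + 0.061×18)×10⁻⁴ = 1.608×10⁻⁴ K⁻¹
Layer 3: α = (0.51 + 0.061×9.6)×10⁻⁴ = 1.0956×10⁻⁴ K⁻¹
Layer 4: α = (0.51 + 0.061×1.9)×10⁻⁴ = 0.6259×10⁻⁴ K⁻¹
0–140 m: 140 × 1.791×10⁻⁴ × 1.7 = 0.0426258 m
Layer 2: 1.608×10⁻⁴ × 1.3 × 390 = 0.0815256 m
450 × 0.2 × 1.0956×10⁻⁴ = 0.0098604 m
Layer 4: 0.6259×10⁻⁴ × 630 × 0.63 = 0.024841971 m
Δh = 0.0426258 + 0.0815256 + 0.0098604 + 0.024841971 = 0.158853771 m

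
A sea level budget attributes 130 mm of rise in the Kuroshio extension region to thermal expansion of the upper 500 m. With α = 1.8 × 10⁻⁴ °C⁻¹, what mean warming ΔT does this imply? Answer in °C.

ΔT = Δh/(αH) = 0.13 / (1.8×10⁻⁴ × 500) ≈ 1.444 °C

1.44 °C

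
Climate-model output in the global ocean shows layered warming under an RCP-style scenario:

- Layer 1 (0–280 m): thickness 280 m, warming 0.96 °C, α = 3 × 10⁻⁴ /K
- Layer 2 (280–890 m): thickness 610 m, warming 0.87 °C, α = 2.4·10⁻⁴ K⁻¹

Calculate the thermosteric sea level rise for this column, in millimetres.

about 208 mm

0–280 m: 280 × 0.96 × 3×10⁻⁴ = 0.08064 m
Layer 2: 610 × 0.87 × 2.4×10⁻⁴ = 0.127368 m
Δh = 0.08064 + 0.127368 = 0.208008 m ≈ 208 mm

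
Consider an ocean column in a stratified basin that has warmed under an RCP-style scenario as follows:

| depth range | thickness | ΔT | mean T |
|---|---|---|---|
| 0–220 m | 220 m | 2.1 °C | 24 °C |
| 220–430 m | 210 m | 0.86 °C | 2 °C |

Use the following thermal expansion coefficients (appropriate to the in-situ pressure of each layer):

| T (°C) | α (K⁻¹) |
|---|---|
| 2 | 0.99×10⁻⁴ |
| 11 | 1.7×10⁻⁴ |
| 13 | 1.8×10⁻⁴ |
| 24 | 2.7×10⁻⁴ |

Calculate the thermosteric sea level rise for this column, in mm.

Layer 1 at 24 °C → α = 2.7×10⁻⁴ K⁻¹
Layer 2 at 2 °C → α = 0.99×10⁻⁴ K⁻¹
2.1 × 220 × 2.7×10⁻⁴ = 0.12474 m
Layer 2: 210 × 0.99×10⁻⁴ × 0.86 = 0.0178794 m
Δh = 0.12474 + 0.0178794 = 0.1426194 m

Δh ≈ 140 mm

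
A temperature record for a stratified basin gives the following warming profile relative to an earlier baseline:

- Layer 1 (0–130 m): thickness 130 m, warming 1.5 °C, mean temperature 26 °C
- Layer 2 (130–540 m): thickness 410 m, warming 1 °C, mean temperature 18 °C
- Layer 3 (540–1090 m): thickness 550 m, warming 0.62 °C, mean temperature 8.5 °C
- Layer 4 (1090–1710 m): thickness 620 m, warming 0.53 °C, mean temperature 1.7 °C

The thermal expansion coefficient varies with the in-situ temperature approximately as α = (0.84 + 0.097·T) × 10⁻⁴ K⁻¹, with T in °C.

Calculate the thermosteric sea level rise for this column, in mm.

Layer 1: α = (0.84 + 0.097×26)×10⁻⁴ = 3.362×10⁻⁴ K⁻¹
Layer 2: α = (0.84 + 0.097×18)×10⁻⁴ = 2.586×10⁻⁴ K⁻¹
Layer 3: α = (0.84 + 0.097×8.5)×10⁻⁴ = 1.6645×10⁻⁴ K⁻¹
Layer 4: α = (0.84 + 0.097×1.7)×10⁻⁴ = 1.0049×10⁻⁴ K⁻¹
130 × 3.362×10⁻⁴ × 1.5 = 0.065559 m
2.586×10⁻⁴ × 410 × 1 = 0.106026 m
1.6645×10⁻⁴ × 550 × 0.62 = 0.05675945 m
620 × 0.53 × 1.0049×10⁻⁴ = 0.033021014 m
Δh = 0.065559 + 0.106026 + 0.05675945 + 0.033021014 = 0.261365464 m

261 mm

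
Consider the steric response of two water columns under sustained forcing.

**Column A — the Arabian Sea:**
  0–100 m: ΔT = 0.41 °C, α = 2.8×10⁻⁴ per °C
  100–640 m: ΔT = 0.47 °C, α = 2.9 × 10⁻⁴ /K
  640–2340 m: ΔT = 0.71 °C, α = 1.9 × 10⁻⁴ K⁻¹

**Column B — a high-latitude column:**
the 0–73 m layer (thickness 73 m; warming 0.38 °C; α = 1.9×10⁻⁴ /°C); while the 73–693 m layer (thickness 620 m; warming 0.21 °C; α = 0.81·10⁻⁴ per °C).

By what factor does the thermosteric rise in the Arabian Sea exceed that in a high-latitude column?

≈ 20×

A 0.41 × 100 × 2.8×10⁻⁴ = 0.01148 m
A Layer 2: 2.9×10⁻⁴ × 0.47 × 540 = 0.073602 m
A Layer 3: 1700 × 0.71 × 1.9×10⁻⁴ = 0.22933 m
A total: 0.314412 m
B 0–73 m: 1.9×10⁻⁴ × 0.38 × 73 = 0.0052706 m
B Layer 2: 0.81×10⁻⁴ × 620 × 0.21 = 0.0105462 m
B total: 0.0158168 m
Ratio: 0.314412 / 0.0158168 ≈ 19.88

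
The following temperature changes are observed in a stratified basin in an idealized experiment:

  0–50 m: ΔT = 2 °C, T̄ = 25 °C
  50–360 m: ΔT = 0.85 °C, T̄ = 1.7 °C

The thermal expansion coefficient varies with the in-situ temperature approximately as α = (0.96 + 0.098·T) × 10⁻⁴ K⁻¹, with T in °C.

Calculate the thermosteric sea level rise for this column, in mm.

63.8 mm

Layer 1: α = (0.96 + 0.098×25)×10⁻⁴ = 3.41×10⁻⁴ K⁻¹
Layer 2: α = (0.96 + 0.098×1.7)×10⁻⁴ = 1.1266×10⁻⁴ K⁻¹
Layer 1: 50 × 2 × 3.41×10⁻⁴ = 0.03410 m
50–360 m: 1.1266×10⁻⁴ × 0.85 × 310 = 0.02968591 m
Δh = 0.03410 + 0.02968591 = 0.06378591 m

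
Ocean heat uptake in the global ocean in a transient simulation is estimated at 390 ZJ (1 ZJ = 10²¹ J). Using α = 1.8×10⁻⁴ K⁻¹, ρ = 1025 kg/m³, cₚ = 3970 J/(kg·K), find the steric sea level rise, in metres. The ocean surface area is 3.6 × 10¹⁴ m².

about 0.048 m

Per unit area: Q = 390×10²¹ / (3.6×10¹⁴) ≈ 1.083×10⁹ J/m²
Δh = αQ/(ρcₚ) = 1.8×10⁻⁴ × 1.083×10⁹ / (1025 × 3970) ≈ 0.047906 m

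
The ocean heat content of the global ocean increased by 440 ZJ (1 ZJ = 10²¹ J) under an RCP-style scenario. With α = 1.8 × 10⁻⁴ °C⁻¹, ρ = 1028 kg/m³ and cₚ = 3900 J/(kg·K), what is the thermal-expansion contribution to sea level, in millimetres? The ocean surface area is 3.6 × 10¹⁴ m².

Per unit area: Q = 440×10²¹ / (3.6×10¹⁴) ≈ 1.222×10⁹ J/m²
Δh = αQ/(ρcₚ) = 1.8×10⁻⁴ × 1.222×10⁹ / (1028 × 3900) ≈ 0.054864 m

Δh = 54.9 mm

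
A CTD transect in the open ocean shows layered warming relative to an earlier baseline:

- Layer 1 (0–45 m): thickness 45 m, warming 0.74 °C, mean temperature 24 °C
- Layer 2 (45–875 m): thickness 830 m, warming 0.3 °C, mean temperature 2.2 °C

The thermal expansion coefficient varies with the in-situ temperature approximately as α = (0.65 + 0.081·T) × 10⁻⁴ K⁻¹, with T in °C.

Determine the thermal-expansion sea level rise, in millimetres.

29 mm

Layer 1: α = (0.65 + 0.081×24)×10⁻⁴ = 2.594×10⁻⁴ K⁻¹
Layer 2: α = (0.65 + 0.081×2.2)×10⁻⁴ = 0.8282×10⁻⁴ K⁻¹
45 × 0.74 × 2.594×10⁻⁴ = 0.00863802 m
Layer 2: 0.3 × 830 × 0.8282×10⁻⁴ = 0.02062218 m
Δh = 0.00863802 + 0.02062218 = 0.0292602 m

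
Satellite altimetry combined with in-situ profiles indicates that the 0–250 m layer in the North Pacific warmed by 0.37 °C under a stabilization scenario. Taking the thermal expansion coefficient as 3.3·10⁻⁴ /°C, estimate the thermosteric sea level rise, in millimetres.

31 mm of thermosteric rise

Δh = αΔT·H = 3.3×10⁻⁴ × 0.37 × 250 = 0.030525 m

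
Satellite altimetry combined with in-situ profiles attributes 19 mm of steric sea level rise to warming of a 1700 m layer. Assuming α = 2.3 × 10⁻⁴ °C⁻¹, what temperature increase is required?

ΔT = Δh/(αH) = 0.019 / (2.3×10⁻⁴ × 1700) ≈ 0.04859 K

about 0.0486 K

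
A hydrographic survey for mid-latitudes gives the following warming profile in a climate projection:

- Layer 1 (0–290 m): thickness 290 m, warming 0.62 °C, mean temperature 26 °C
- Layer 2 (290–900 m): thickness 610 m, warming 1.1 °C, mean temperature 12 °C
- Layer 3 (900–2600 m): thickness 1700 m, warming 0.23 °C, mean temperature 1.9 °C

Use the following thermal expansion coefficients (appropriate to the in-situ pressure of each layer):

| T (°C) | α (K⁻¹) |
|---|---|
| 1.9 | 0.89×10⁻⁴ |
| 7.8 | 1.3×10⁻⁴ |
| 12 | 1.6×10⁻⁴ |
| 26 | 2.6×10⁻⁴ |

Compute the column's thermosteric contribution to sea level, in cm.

Layer 1 at 26 °C → α = 2.6×10⁻⁴ K⁻¹
Layer 2 at 12 °C → α = 1.6×10⁻⁴ K⁻¹
Layer 3 at 1.9 °C → α = 0.89×10⁻⁴ K⁻¹
Layer 1: 0.62 × 2.6×10⁻⁴ × 290 = 0.046748 m
290–900 m: 1.1 × 610 × 1.6×10⁻⁴ = 0.10736 m
Layer 3: 1700 × 0.23 × 0.89×10⁻⁴ = 0.034799 m
Δh = 0.046748 + 0.10736 + 0.034799 = 0.188907 m

Δh = 19 cm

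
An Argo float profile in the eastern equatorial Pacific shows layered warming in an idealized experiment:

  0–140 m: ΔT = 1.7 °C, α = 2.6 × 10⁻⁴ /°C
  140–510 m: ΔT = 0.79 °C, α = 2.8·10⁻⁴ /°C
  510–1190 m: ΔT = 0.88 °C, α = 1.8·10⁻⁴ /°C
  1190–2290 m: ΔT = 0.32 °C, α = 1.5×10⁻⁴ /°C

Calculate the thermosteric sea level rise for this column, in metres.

0–140 m: 1.7 × 2.6×10⁻⁴ × 140 = 0.06188 m
Layer 2: 370 × 0.79 × 2.8×10⁻⁴ = 0.081844 m
510–1190 m: 680 × 1.8×10⁻⁴ × 0.88 = 0.107712 m
1.5×10⁻⁴ × 0.32 × 1100 = 0.05280 m
Δh = 0.06188 + 0.081844 + 0.107712 + 0.05280 = 0.304236 m ≈ 0.304 m

0.304 m of thermosteric rise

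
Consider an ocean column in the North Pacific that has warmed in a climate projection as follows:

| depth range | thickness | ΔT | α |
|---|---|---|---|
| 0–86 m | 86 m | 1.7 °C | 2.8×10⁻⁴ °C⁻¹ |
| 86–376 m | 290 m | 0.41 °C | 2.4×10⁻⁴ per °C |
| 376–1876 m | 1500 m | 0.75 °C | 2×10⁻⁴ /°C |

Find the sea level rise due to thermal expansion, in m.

about 0.29 m

1.7 × 2.8×10⁻⁴ × 86 = 0.040936 m
Layer 2: 2.4×10⁻⁴ × 290 × 0.41 = 0.028536 m
376–1876 m: 2×10⁻⁴ × 0.75 × 1500 = 0.22500 m
Δh = 0.040936 + 0.028536 + 0.22500 = 0.294472 m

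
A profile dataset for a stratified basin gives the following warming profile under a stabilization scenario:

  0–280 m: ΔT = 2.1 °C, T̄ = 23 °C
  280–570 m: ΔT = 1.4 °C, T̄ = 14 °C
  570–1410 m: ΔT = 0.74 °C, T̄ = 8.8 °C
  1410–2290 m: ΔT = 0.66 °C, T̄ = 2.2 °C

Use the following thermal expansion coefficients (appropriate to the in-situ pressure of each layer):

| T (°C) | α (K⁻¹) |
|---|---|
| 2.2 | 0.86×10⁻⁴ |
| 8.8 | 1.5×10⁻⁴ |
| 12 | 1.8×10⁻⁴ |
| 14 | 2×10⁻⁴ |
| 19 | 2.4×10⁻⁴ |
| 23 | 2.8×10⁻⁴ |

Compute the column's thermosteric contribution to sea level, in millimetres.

Layer 1 at 23 °C → α = 2.8×10⁻⁴ K⁻¹
Layer 2 at 14 °C → α = 2×10⁻⁴ K⁻¹
Layer 3 at 8.8 °C → α = 1.5×10⁻⁴ K⁻¹
Layer 4 at 2.2 °C → α = 0.86×10⁻⁴ K⁻¹
2.8×10⁻⁴ × 2.1 × 280 = 0.16464 m
Layer 2: 2×10⁻⁴ × 290 × 1.4 = 0.08120 m
Layer 3: 840 × 0.74 × 1.5×10⁻⁴ = 0.09324 m
Layer 4: 880 × 0.66 × 0.86×10⁻⁴ = 0.0499488 m
Δh = 0.16464 + 0.08120 + 0.09324 + 0.0499488 = 0.3890288 m ≈ 389 mm

389 mm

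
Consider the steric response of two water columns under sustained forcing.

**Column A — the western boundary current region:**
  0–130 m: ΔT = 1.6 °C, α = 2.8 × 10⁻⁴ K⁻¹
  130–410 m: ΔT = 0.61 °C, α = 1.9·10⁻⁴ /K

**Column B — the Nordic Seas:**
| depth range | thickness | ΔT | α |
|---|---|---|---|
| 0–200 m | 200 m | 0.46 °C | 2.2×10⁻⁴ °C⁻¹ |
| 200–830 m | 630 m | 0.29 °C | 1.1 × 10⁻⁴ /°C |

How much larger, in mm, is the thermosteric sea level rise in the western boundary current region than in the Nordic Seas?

A 1.6 × 130 × 2.8×10⁻⁴ = 0.05824 m
A Layer 2: 1.9×10⁻⁴ × 280 × 0.61 = 0.032452 m
A total: 0.090692 m
B 0–200 m: 2.2×10⁻⁴ × 0.46 × 200 = 0.02024 m
B 1.1×10⁻⁴ × 630 × 0.29 = 0.020097 m
B total: 0.040337 m
Difference: 0.090692 − 0.040337 = 0.050355 m

50 mm larger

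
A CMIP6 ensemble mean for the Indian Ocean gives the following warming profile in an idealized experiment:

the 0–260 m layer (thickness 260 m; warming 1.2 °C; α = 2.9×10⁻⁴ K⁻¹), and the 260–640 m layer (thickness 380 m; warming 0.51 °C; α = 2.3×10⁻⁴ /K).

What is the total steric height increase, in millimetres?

0–260 m: 260 × 2.9×10⁻⁴ × 1.2 = 0.09048 m
2.3×10⁻⁴ × 380 × 0.51 = 0.044574 m
Δh = 0.09048 + 0.044574 = 0.135054 m ≈ 135 mm

135 mm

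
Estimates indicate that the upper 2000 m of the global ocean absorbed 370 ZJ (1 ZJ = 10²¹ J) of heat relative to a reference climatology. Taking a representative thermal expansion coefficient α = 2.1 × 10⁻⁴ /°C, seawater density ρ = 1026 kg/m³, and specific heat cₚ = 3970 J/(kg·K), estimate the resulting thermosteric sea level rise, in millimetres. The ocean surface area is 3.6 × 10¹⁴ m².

Per unit area: Q = 370×10²¹ / (3.6×10¹⁴) ≈ 1.028×10⁹ J/m²
Δh = αQ/(ρcₚ) = 2.1×10⁻⁴ × 1.028×10⁹ / (1026 × 3970) ≈ 0.05300 m

53.0 mm of thermosteric rise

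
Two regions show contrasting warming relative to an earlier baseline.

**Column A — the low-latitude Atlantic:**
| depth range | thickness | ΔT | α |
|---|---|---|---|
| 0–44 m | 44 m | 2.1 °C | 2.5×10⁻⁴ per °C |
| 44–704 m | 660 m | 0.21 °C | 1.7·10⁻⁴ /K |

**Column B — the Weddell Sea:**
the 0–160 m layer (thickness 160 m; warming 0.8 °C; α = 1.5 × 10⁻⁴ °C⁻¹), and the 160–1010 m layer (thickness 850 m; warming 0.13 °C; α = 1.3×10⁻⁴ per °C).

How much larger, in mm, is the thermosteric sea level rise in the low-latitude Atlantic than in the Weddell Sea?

Δh_A − Δh_B ≈ 13.1 mm

A Layer 1: 44 × 2.1 × 2.5×10⁻⁴ = 0.02310 m
A 0.21 × 660 × 1.7×10⁻⁴ = 0.023562 m
A total: 0.046662 m
B Layer 1: 160 × 0.8 × 1.5×10⁻⁴ = 0.01920 m
B 1.3×10⁻⁴ × 0.13 × 850 = 0.014365 m
B total: 0.033565 m
Difference: 0.046662 − 0.033565 = 0.013097 m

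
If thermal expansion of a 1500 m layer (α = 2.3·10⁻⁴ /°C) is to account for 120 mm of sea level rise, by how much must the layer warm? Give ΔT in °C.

0.35 °C

ΔT = Δh/(αH) = 0.12 / (2.3×10⁻⁴ × 1500) ≈ 0.3478 °C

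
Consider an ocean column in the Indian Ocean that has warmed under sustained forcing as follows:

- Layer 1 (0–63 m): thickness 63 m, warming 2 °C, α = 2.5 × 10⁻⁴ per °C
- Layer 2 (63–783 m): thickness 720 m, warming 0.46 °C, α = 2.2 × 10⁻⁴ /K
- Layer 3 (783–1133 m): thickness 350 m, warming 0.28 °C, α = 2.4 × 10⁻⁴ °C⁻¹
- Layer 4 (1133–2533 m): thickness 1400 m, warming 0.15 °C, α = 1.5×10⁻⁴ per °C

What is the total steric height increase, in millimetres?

Δh ≈ 159 mm

0–63 m: 2.5×10⁻⁴ × 2 × 63 = 0.03150 m
Layer 2: 0.46 × 720 × 2.2×10⁻⁴ = 0.072864 m
783–1133 m: 350 × 2.4×10⁻⁴ × 0.28 = 0.02352 m
1400 × 1.5×10⁻⁴ × 0.15 = 0.03150 m
Δh = 0.03150 + 0.072864 + 0.02352 + 0.03150 = 0.159384 m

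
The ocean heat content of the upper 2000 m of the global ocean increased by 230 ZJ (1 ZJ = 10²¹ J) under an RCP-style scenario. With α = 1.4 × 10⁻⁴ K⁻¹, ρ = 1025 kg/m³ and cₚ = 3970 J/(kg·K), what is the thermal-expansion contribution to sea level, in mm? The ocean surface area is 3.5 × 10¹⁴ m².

Per unit area: Q = 230×10²¹ / (3.5×10¹⁴) ≈ 6.571×10⁸ J/m²
Δh = αQ/(ρcₚ) = 1.4×10⁻⁴ × 6.571×10⁸ / (1025 × 3970) ≈ 0.022607 m

about 23 mm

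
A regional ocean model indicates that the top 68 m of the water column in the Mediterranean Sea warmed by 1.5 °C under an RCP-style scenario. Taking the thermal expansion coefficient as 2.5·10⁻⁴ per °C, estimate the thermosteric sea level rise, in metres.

Δh = αΔT·H = 2.5×10⁻⁴ × 1.5 × 68 = 0.02550 m

Δh = 0.0255 m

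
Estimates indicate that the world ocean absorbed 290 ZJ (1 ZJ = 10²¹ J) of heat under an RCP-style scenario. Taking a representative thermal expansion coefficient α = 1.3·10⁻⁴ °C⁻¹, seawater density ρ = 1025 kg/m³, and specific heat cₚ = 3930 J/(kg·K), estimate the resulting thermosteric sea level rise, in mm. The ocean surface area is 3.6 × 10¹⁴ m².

26 mm of thermosteric rise

Per unit area: Q = 290×10²¹ / (3.6×10¹⁴) ≈ 8.056×10⁸ J/m²
Δh = αQ/(ρcₚ) = 1.3×10⁻⁴ × 8.056×10⁸ / (1025 × 3930) ≈ 0.025998 m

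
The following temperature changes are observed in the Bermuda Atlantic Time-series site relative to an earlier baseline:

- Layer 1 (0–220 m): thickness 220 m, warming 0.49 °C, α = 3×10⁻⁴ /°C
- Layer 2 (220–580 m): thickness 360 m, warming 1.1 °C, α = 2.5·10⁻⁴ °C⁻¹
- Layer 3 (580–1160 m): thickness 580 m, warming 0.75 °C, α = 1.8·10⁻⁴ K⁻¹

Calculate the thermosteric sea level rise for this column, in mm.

about 210 mm

0–220 m: 220 × 3×10⁻⁴ × 0.49 = 0.03234 m
Layer 2: 360 × 1.1 × 2.5×10⁻⁴ = 0.09900 m
Layer 3: 1.8×10⁻⁴ × 580 × 0.75 = 0.07830 m
Δh = 0.03234 + 0.09900 + 0.07830 = 0.20964 m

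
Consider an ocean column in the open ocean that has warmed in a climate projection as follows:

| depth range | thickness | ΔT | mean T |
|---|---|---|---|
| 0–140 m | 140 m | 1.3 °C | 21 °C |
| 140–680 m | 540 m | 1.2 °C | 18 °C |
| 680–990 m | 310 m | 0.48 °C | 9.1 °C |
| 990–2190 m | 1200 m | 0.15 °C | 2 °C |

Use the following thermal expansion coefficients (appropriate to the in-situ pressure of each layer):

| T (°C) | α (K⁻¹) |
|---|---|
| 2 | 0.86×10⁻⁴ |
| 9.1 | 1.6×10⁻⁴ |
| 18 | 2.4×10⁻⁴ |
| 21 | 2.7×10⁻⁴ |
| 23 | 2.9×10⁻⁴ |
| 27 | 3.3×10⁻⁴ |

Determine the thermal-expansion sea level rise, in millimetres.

Layer 1 at 21 °C → α = 2.7×10⁻⁴ K⁻¹
Layer 2 at 18 °C → α = 2.4×10⁻⁴ K⁻¹
Layer 3 at 9.1 °C → α = 1.6×10⁻⁴ K⁻¹
Layer 4 at 2 °C → α = 0.86×10⁻⁴ K⁻¹
0–140 m: 140 × 2.7×10⁻⁴ × 1.3 = 0.04914 m
Layer 2: 1.2 × 2.4×10⁻⁴ × 540 = 0.15552 m
0.48 × 310 × 1.6×10⁻⁴ = 0.023808 m
0.86×10⁻⁴ × 0.15 × 1200 = 0.01548 m
Δh = 0.04914 + 0.15552 + 0.023808 + 0.01548 = 0.243948 m

about 244 mm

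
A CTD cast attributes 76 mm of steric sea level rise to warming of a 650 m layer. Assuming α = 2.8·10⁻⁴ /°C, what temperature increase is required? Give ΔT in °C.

about 0.418 °C

ΔT = Δh/(αH) = 0.076 / (2.8×10⁻⁴ × 650) ≈ 0.4176 °C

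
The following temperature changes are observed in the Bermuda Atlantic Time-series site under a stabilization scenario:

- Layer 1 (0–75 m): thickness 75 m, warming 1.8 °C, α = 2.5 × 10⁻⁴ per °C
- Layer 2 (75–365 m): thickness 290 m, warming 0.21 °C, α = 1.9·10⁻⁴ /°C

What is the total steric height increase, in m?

75 × 1.8 × 2.5×10⁻⁴ = 0.03375 m
1.9×10⁻⁴ × 290 × 0.21 = 0.011571 m
Δh = 0.03375 + 0.011571 = 0.045321 m

0.045 m of thermosteric rise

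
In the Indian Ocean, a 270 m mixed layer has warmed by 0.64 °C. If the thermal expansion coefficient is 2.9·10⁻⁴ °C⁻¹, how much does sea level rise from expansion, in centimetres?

5.0 cm

Δh = αΔT·H = 2.9×10⁻⁴ × 0.64 × 270 = 0.050112 m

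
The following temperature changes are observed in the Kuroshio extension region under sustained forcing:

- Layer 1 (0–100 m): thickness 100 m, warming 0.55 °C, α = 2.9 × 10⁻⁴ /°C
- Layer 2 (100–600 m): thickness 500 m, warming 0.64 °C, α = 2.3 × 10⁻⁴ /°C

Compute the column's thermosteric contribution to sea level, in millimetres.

90 mm

0–100 m: 100 × 0.55 × 2.9×10⁻⁴ = 0.01595 m
2.3×10⁻⁴ × 500 × 0.64 = 0.07360 m
Δh = 0.01595 + 0.07360 = 0.08955 m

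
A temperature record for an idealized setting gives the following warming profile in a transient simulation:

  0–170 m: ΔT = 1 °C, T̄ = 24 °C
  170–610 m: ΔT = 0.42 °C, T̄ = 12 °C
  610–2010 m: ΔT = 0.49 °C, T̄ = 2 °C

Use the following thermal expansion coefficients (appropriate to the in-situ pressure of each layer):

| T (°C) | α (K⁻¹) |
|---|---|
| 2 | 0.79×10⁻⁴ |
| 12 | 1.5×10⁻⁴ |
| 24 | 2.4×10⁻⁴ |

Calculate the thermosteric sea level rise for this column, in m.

0.123 m

Layer 1 at 24 °C → α = 2.4×10⁻⁴ K⁻¹
Layer 2 at 12 °C → α = 1.5×10⁻⁴ K⁻¹
Layer 3 at 2 °C → α = 0.79×10⁻⁴ K⁻¹
0–170 m: 1 × 2.4×10⁻⁴ × 170 = 0.04080 m
170–610 m: 0.42 × 440 × 1.5×10⁻⁴ = 0.02772 m
Layer 3: 1400 × 0.79×10⁻⁴ × 0.49 = 0.054194 m
Δh = 0.04080 + 0.02772 + 0.054194 = 0.122714 m ≈ 0.123 m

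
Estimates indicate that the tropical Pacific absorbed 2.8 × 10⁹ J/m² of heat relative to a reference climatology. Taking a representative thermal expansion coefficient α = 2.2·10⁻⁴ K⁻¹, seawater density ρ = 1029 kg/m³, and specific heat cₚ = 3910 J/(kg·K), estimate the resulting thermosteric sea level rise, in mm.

Δh = αQ/(ρcₚ) = 2.2×10⁻⁴ × 2.8×10⁹ / (1029 × 3910) ≈ 0.15310 m

Δh = 150 mm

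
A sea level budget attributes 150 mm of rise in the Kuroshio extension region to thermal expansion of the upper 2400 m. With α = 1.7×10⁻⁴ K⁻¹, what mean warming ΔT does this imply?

ΔT = Δh/(αH) = 0.15 / (1.7×10⁻⁴ × 2400) ≈ 0.3676 °C

0.37 °C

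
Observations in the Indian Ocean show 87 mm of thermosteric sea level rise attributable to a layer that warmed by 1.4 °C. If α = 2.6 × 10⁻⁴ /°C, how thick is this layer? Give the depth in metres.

H = Δh/(αΔT) = 0.087 / (2.6×10⁻⁴ × 1.4) ≈ 239.0 m

240 m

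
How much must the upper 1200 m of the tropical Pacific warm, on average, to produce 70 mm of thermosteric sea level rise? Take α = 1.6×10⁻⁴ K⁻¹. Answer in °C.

ΔT ≈ 0.365 °C

ΔT = Δh/(αH) = 0.07 / (1.6×10⁻⁴ × 1200) ≈ 0.3646 °C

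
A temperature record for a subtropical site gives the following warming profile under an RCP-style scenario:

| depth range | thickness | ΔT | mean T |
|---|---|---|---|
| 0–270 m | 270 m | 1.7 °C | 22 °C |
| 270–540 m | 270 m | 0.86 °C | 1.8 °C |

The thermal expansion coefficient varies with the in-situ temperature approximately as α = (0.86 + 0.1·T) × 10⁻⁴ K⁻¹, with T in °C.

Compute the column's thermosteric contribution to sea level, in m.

Δh ≈ 0.165 m

Layer 1: α = (0.86 + 0.1×22)×10⁻⁴ = 3.06×10⁻⁴ K⁻¹
Layer 2: α = (0.86 + 0.1×1.8)×10⁻⁴ = 1.04×10⁻⁴ K⁻¹
Layer 1: 3.06×10⁻⁴ × 1.7 × 270 = 0.140454 m
Layer 2: 0.86 × 270 × 1.04×10⁻⁴ = 0.0241488 m
Δh = 0.140454 + 0.0241488 = 0.1646028 m ≈ 0.165 m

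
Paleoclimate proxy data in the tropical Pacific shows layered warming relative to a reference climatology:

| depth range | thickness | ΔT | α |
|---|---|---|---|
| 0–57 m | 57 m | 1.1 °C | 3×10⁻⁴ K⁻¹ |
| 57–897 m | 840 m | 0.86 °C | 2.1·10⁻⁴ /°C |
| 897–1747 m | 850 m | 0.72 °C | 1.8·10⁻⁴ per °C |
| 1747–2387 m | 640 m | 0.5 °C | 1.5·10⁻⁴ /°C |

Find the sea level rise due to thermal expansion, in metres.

0.329 m of thermosteric rise

Layer 1: 1.1 × 57 × 3×10⁻⁴ = 0.01881 m
840 × 0.86 × 2.1×10⁻⁴ = 0.151704 m
Layer 3: 0.72 × 1.8×10⁻⁴ × 850 = 0.11016 m
1747–2387 m: 640 × 0.5 × 1.5×10⁻⁴ = 0.04800 m
Δh = 0.01881 + 0.151704 + 0.11016 + 0.04800 = 0.328674 m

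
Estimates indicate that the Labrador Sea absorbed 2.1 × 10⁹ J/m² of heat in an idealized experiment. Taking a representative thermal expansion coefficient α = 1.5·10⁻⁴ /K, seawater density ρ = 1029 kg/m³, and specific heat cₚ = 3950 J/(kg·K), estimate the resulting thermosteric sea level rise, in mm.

Δh ≈ 77.5 mm

Δh = αQ/(ρcₚ) = 1.5×10⁻⁴ × 2.1×10⁹ / (1029 × 3950) ≈ 0.077499 m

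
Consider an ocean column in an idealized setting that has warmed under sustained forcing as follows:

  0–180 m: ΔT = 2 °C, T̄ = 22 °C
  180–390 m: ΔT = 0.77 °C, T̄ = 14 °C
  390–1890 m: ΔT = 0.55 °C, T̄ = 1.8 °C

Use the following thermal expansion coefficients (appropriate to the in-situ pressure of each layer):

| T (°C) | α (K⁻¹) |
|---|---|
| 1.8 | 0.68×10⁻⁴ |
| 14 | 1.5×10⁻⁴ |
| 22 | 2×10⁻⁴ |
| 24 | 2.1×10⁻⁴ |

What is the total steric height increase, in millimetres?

150 mm of thermosteric rise

Layer 1 at 22 °C → α = 2×10⁻⁴ K⁻¹
Layer 2 at 14 °C → α = 1.5×10⁻⁴ K⁻¹
Layer 3 at 1.8 °C → α = 0.68×10⁻⁴ K⁻¹
180 × 2 × 2×10⁻⁴ = 0.07200 m
1.5×10⁻⁴ × 0.77 × 210 = 0.024255 m
Layer 3: 0.68×10⁻⁴ × 1500 × 0.55 = 0.05610 m
Δh = 0.07200 + 0.024255 + 0.05610 = 0.152355 m ≈ 150 mm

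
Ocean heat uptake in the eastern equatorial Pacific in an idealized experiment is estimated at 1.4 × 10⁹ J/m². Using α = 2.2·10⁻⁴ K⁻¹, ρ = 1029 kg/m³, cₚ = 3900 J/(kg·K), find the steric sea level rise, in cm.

Δh ≈ 7.7 cm

Δh = αQ/(ρcₚ) = 2.2×10⁻⁴ × 1.4×10⁹ / (1029 × 3900) ≈ 0.076749 m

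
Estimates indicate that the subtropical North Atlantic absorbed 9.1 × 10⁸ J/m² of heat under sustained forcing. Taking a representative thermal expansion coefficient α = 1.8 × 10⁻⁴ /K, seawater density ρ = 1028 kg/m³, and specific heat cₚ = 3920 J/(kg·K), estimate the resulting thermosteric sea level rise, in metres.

0.0406 m

Δh = αQ/(ρcₚ) = 1.8×10⁻⁴ × 9.1×10⁸ / (1028 × 3920) ≈ 0.040648 m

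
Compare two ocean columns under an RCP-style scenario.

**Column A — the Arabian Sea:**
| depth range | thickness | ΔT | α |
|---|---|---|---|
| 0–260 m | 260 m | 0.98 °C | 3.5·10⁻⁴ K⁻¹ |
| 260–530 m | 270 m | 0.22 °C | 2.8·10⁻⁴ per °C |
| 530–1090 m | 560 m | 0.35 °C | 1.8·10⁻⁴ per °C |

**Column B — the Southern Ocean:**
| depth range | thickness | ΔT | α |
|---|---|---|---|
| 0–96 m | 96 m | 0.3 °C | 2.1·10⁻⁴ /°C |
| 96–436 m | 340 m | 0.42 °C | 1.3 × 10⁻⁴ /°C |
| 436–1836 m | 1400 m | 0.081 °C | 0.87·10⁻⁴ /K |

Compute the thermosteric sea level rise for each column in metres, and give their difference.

Δh_A ≈ 0.14 m, Δh_B ≈ 0.034 m; difference ≈ 0.11 m

A 0–260 m: 3.5×10⁻⁴ × 0.98 × 260 = 0.08918 m
A 0.22 × 2.8×10⁻⁴ × 270 = 0.016632 m
A 530–1090 m: 0.35 × 560 × 1.8×10⁻⁴ = 0.03528 m
A total: 0.141092 m
B 0–96 m: 0.3 × 2.1×10⁻⁴ × 96 = 0.006048 m
B Layer 2: 340 × 1.3×10⁻⁴ × 0.42 = 0.018564 m
B 436–1836 m: 0.87×10⁻⁴ × 1400 × 0.081 = 0.0098658 m
B total: 0.0344778 m
Difference: 0.141092 − 0.0344778 = 0.1066142 m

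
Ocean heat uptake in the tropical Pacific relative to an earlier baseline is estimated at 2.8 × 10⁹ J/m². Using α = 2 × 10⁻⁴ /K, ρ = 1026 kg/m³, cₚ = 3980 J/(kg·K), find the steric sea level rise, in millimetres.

Δh = αQ/(ρcₚ) = 2×10⁻⁴ × 2.8×10⁹ / (1026 × 3980) ≈ 0.13714 m

137 mm of thermosteric rise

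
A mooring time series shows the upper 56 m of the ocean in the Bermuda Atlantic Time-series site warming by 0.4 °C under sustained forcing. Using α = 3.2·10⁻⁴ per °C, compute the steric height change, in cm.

0.72 cm of thermosteric rise

Δh = αΔT·H = 3.2×10⁻⁴ × 0.4 × 56 = 0.007168 m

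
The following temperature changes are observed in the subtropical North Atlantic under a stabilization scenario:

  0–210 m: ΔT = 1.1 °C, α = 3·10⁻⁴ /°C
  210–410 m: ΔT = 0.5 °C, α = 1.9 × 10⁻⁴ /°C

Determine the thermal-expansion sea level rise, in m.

0.088 m

Layer 1: 3×10⁻⁴ × 1.1 × 210 = 0.06930 m
200 × 1.9×10⁻⁴ × 0.5 = 0.01900 m
Δh = 0.06930 + 0.01900 = 0.08830 m ≈ 0.088 m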